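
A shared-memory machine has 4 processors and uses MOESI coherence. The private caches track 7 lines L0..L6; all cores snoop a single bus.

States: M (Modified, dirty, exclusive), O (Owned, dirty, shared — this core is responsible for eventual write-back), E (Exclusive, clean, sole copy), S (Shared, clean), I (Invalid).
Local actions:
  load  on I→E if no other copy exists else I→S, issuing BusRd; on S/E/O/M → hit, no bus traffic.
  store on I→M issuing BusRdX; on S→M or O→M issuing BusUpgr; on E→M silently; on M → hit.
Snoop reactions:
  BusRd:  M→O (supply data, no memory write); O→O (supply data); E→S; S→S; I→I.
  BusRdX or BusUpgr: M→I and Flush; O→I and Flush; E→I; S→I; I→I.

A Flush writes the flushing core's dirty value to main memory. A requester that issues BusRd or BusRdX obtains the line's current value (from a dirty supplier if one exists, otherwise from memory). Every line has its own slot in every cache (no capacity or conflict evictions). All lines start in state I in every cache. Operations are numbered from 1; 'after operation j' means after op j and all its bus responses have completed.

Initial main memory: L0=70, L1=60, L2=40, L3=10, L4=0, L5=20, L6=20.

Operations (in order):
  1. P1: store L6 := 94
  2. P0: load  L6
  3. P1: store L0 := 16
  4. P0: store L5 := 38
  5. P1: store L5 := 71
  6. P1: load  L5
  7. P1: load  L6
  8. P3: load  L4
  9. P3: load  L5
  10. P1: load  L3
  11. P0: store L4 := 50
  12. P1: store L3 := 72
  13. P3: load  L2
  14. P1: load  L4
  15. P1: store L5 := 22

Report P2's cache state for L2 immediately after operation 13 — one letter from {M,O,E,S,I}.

state = I

  op1 P1: store L6 := 94 → I/M/I/I on L6; bus BusRdX; mem=20
  op2 P0: load  L6 → S/O/I/I on L6; bus BusRd; mem=20
  op3 P1: store L0 := 16 → I/M/I/I on L0; bus BusRdX; mem=70
  op4 P0: store L5 := 38 → M/I/I/I on L5; bus BusRdX; mem=20
  op5 P1: store L5 := 71 → I/M/I/I on L5; bus BusRdX Flush; mem=38
  op6 P1: load  L5 → I/M/I/I on L5; bus (none); mem=38
  op7 P1: load  L6 → S/O/I/I on L6; bus (none); mem=20
  op8 P3: load  L4 → I/I/I/E on L4; bus BusRd; mem=0
  op9 P3: load  L5 → I/O/I/S on L5; bus BusRd; mem=38
  op10 P1: load  L3 → I/E/I/I on L3; bus BusRd; mem=10
  op11 P0: store L4 := 50 → M/I/I/I on L4; bus BusRdX; mem=0
  op12 P1: store L3 := 72 → I/M/I/I on L3; bus (none); mem=10
  op13 P3: load  L2 → I/I/I/E on L2; bus BusRd; mem=40
  op14 P1: load  L4 → O/S/I/I on L4; bus BusRd; mem=0
  op15 P1: store L5 := 22 → I/M/I/I on L5; bus BusUpgr; mem=38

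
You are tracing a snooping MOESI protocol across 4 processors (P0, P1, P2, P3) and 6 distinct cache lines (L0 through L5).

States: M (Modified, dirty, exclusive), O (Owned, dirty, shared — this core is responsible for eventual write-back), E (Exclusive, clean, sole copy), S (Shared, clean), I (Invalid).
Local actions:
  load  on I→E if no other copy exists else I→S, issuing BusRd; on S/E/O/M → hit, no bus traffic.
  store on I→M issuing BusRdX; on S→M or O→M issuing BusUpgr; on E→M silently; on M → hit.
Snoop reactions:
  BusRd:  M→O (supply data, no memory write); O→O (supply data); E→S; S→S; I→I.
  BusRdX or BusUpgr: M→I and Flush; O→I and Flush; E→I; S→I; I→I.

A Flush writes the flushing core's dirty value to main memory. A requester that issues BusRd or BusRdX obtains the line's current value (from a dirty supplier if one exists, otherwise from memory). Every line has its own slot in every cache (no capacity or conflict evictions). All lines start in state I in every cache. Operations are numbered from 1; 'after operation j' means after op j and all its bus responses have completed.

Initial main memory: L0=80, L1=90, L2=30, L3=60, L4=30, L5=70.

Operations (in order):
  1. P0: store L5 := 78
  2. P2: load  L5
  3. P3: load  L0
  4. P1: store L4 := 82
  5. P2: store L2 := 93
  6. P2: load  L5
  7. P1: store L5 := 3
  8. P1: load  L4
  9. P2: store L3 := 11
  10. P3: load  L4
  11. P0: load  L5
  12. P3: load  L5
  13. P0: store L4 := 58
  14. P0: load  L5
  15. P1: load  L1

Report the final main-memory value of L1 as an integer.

[1] P0: store L5 := 78 | P0:M(78), P1:I, P2:I, P3:I | bus: BusRdX
[2] P2: load  L5 | P0:O(78), P1:I, P2:S(78), P3:I | bus: BusRd
[3] P3: load  L0 | P0:I, P1:I, P2:I, P3:E(80) | bus: BusRd
[4] P1: store L4 := 82 | P0:I, P1:M(82), P2:I, P3:I | bus: BusRdX
[5] P2: store L2 := 93 | P0:I, P1:I, P2:M(93), P3:I | bus: BusRdX
[6] P2: load  L5 | P0:O(78), P1:I, P2:S(78), P3:I | bus: none
[7] P1: store L5 := 3 | P0:I, P1:M(3), P2:I, P3:I | bus: BusRdX,Flush
[8] P1: load  L4 | P0:I, P1:M(82), P2:I, P3:I | bus: none
[9] P2: store L3 := 11 | P0:I, P1:I, P2:M(11), P3:I | bus: BusRdX
[10] P3: load  L4 | P0:I, P1:O(82), P2:I, P3:S(82) | bus: BusRd
[11] P0: load  L5 | P0:S(3), P1:O(3), P2:I, P3:I | bus: BusRd
[12] P3: load  L5 | P0:S(3), P1:O(3), P2:I, P3:S(3) | bus: BusRd
[13] P0: store L4 := 58 | P0:M(58), P1:I, P2:I, P3:I | bus: BusRdX,Flush
[14] P0: load  L5 | P0:S(3), P1:O(3), P2:I, P3:S(3) | bus: none
[15] P1: load  L1 | P0:I, P1:E(90), P2:I, P3:I | bus: BusRd

memory[L1] = 90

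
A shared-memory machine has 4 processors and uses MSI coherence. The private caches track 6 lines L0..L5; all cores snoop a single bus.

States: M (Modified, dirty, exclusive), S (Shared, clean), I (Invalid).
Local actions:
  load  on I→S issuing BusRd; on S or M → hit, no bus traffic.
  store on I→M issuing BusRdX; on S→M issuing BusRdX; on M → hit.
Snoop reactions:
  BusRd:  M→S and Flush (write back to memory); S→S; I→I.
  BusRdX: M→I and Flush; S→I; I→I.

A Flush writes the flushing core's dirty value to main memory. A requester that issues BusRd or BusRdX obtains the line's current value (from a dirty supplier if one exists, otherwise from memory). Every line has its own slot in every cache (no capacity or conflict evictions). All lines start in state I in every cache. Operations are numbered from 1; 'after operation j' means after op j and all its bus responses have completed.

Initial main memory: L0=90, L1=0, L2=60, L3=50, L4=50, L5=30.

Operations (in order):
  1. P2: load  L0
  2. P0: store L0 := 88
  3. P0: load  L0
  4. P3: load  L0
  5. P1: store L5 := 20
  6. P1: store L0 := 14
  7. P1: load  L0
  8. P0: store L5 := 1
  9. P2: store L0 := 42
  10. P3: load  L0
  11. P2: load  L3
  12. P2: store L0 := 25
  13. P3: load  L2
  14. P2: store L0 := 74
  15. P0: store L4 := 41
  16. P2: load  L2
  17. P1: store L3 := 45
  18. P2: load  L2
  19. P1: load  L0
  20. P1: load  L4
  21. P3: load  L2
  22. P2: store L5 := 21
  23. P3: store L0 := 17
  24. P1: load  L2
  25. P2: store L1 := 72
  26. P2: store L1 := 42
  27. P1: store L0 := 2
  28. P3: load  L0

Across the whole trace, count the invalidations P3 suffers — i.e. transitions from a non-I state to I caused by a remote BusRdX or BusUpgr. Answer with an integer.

invalidations = 3

[1] P2: load  L0 | P0:I, P1:I, P2:S(90), P3:I | bus: BusRd
[2] P0: store L0 := 88 | P0:M(88), P1:I, P2:I, P3:I | bus: BusRdX
[3] P0: load  L0 | P0:M(88), P1:I, P2:I, P3:I | bus: none
[4] P3: load  L0 | P0:S(88), P1:I, P2:I, P3:S(88) | bus: BusRd,Flush
[5] P1: store L5 := 20 | P0:I, P1:M(20), P2:I, P3:I | bus: BusRdX
[6] P1: store L0 := 14 | P0:I, P1:M(14), P2:I, P3:I | bus: BusRdX
[7] P1: load  L0 | P0:I, P1:M(14), P2:I, P3:I | bus: none
[8] P0: store L5 := 1 | P0:M(1), P1:I, P2:I, P3:I | bus: BusRdX,Flush
[9] P2: store L0 := 42 | P0:I, P1:I, P2:M(42), P3:I | bus: BusRdX,Flush
[10] P3: load  L0 | P0:I, P1:I, P2:S(42), P3:S(42) | bus: BusRd,Flush
[11] P2: load  L3 | P0:I, P1:I, P2:S(50), P3:I | bus: BusRd
[12] P2: store L0 := 25 | P0:I, P1:I, P2:M(25), P3:I | bus: BusRdX
[13] P3: load  L2 | P0:I, P1:I, P2:I, P3:S(60) | bus: BusRd
[14] P2: store L0 := 74 | P0:I, P1:I, P2:M(74), P3:I | bus: none
[15] P0: store L4 := 41 | P0:M(41), P1:I, P2:I, P3:I | bus: BusRdX
[16] P2: load  L2 | P0:I, P1:I, P2:S(60), P3:S(60) | bus: BusRd
[17] P1: store L3 := 45 | P0:I, P1:M(45), P2:I, P3:I | bus: BusRdX
[18] P2: load  L2 | P0:I, P1:I, P2:S(60), P3:S(60) | bus: none
[19] P1: load  L0 | P0:I, P1:S(74), P2:S(74), P3:I | bus: BusRd,Flush
[20] P1: load  L4 | P0:S(41), P1:S(41), P2:I, P3:I | bus: BusRd,Flush
[21] P3: load  L2 | P0:I, P1:I, P2:S(60), P3:S(60) | bus: none
[22] P2: store L5 := 21 | P0:I, P1:I, P2:M(21), P3:I | bus: BusRdX,Flush
[23] P3: store L0 := 17 | P0:I, P1:I, P2:I, P3:M(17) | bus: BusRdX
[24] P1: load  L2 | P0:I, P1:S(60), P2:S(60), P3:S(60) | bus: BusRd
[25] P2: store L1 := 72 | P0:I, P1:I, P2:M(72), P3:I | bus: BusRdX
[26] P2: store L1 := 42 | P0:I, P1:I, P2:M(42), P3:I | bus: none
[27] P1: store L0 := 2 | P0:I, P1:M(2), P2:I, P3:I | bus: BusRdX,Flush
[28] P3: load  L0 | P0:I, P1:S(2), P2:I, P3:S(2) | bus: BusRd,Flush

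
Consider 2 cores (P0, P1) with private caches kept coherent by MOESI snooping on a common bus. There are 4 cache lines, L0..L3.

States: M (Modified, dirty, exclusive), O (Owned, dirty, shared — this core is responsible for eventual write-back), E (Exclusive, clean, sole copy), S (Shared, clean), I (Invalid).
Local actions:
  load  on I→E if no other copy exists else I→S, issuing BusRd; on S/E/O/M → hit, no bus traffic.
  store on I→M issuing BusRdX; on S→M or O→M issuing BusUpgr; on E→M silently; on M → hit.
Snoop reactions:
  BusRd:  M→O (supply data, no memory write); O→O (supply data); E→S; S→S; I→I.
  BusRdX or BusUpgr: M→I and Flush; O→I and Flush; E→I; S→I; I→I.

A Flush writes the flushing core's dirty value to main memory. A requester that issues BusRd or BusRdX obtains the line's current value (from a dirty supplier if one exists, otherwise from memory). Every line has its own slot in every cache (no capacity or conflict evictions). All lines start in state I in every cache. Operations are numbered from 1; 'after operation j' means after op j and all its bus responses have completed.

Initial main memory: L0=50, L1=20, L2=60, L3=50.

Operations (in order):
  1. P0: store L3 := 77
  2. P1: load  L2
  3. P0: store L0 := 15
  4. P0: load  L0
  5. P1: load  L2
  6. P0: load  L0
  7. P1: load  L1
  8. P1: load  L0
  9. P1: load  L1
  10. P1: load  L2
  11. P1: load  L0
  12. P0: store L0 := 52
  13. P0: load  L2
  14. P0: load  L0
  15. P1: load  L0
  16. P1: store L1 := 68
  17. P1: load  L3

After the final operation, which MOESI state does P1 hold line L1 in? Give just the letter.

step 1: P0: store L3 := 77  ⟶  MI  (L3)  txn=BusRdX  M[L3]=50
step 2: P1: load  L2  ⟶  IE  (L2)  txn=BusRd  M[L2]=60
step 3: P0: store L0 := 15  ⟶  MI  (L0)  txn=BusRdX  M[L0]=50
step 4: P0: load  L0  ⟶  MI  (L0)  txn=∅  M[L0]=50
step 5: P1: load  L2  ⟶  IE  (L2)  txn=∅  M[L2]=60
step 6: P0: load  L0  ⟶  MI  (L0)  txn=∅  M[L0]=50
step 7: P1: load  L1  ⟶  IE  (L1)  txn=BusRd  M[L1]=20
step 8: P1: load  L0  ⟶  OS  (L0)  txn=BusRd  M[L0]=50
step 9: P1: load  L1  ⟶  IE  (L1)  txn=∅  M[L1]=20
step 10: P1: load  L2  ⟶  IE  (L2)  txn=∅  M[L2]=60
step 11: P1: load  L0  ⟶  OS  (L0)  txn=∅  M[L0]=50
step 12: P0: store L0 := 52  ⟶  MI  (L0)  txn=BusUpgr  M[L0]=50
step 13: P0: load  L2  ⟶  SS  (L2)  txn=BusRd  M[L2]=60
step 14: P0: load  L0  ⟶  MI  (L0)  txn=∅  M[L0]=50
step 15: P1: load  L0  ⟶  OS  (L0)  txn=BusRd  M[L0]=50
step 16: P1: store L1 := 68  ⟶  IM  (L1)  txn=∅  M[L1]=20
step 17: P1: load  L3  ⟶  OS  (L3)  txn=BusRd  M[L3]=50

state = M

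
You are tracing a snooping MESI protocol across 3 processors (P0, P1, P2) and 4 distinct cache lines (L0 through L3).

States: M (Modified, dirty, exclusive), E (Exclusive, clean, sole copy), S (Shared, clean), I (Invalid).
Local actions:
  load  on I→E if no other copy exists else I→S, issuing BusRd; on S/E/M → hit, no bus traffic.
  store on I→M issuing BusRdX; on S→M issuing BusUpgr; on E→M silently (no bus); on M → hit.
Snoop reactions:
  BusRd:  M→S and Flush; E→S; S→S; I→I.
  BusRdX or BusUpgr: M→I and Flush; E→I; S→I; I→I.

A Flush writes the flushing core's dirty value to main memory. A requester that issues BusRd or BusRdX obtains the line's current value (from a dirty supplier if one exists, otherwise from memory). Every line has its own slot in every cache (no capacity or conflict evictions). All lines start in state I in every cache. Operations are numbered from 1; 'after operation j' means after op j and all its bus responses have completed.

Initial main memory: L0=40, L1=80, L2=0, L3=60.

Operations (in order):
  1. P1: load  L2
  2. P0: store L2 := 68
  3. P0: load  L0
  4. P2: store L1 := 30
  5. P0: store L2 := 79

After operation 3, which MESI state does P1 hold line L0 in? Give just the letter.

state = I

  op1 P1: load  L2 → I/E/I on L2; bus BusRd; mem=0
  op2 P0: store L2 := 68 → M/I/I on L2; bus BusRdX; mem=0
  op3 P0: load  L0 → E/I/I on L0; bus BusRd; mem=40
  op4 P2: store L1 := 30 → I/I/M on L1; bus BusRdX; mem=80
  op5 P0: store L2 := 79 → M/I/I on L2; bus (none); mem=0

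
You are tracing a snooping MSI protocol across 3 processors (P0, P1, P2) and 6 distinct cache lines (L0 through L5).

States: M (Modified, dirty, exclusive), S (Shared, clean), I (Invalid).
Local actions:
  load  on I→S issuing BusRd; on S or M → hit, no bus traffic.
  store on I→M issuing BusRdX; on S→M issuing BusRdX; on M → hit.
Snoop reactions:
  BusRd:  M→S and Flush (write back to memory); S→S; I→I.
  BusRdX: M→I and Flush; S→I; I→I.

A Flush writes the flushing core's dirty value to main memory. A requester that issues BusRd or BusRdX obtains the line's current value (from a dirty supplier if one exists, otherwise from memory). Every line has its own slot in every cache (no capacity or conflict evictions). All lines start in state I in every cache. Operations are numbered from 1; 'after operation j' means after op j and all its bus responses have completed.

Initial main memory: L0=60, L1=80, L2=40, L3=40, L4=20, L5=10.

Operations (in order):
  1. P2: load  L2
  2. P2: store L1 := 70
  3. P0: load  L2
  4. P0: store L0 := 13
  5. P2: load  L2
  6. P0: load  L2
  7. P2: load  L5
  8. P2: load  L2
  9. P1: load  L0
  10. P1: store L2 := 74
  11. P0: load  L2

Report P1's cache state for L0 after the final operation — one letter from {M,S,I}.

step 1: P2: load  L2  ⟶  IIS  (L2)  txn=BusRd  M[L2]=40
step 2: P2: store L1 := 70  ⟶  IIM  (L1)  txn=BusRdX  M[L1]=80
step 3: P0: load  L2  ⟶  SIS  (L2)  txn=BusRd  M[L2]=40
step 4: P0: store L0 := 13  ⟶  MII  (L0)  txn=BusRdX  M[L0]=60
step 5: P2: load  L2  ⟶  SIS  (L2)  txn=∅  M[L2]=40
step 6: P0: load  L2  ⟶  SIS  (L2)  txn=∅  M[L2]=40
step 7: P2: load  L5  ⟶  IIS  (L5)  txn=BusRd  M[L5]=10
step 8: P2: load  L2  ⟶  SIS  (L2)  txn=∅  M[L2]=40
step 9: P1: load  L0  ⟶  SSI  (L0)  txn=BusRd+Flush  M[L0]=13
step 10: P1: store L2 := 74  ⟶  IMI  (L2)  txn=BusRdX  M[L2]=40
step 11: P0: load  L2  ⟶  SSI  (L2)  txn=BusRd+Flush  M[L2]=74

state = S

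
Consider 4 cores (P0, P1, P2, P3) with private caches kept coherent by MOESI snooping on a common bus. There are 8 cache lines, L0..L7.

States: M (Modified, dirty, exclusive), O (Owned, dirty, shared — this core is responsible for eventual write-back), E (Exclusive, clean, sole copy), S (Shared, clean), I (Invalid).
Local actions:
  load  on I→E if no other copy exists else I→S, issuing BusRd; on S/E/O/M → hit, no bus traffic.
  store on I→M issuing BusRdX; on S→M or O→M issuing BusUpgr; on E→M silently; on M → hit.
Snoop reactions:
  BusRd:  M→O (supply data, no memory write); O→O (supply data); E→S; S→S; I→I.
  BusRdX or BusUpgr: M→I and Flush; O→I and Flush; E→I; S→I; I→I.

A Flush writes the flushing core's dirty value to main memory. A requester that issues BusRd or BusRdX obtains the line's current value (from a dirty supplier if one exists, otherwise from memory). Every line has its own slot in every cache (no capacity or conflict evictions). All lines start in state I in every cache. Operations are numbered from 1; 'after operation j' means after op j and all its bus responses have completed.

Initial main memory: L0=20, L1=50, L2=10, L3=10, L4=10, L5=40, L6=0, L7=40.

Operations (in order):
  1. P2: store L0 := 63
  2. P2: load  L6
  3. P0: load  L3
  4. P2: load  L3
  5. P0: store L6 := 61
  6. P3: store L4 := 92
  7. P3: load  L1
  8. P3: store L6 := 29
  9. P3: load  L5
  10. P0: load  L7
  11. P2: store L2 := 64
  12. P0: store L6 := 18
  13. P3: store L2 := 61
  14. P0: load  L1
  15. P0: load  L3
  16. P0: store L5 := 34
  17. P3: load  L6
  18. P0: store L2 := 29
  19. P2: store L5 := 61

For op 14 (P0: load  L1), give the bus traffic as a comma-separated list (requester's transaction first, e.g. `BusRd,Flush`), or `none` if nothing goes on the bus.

step 1: P2: store L0 := 63  ⟶  IIMI  (L0)  txn=BusRdX  M[L0]=20
step 2: P2: load  L6  ⟶  IIEI  (L6)  txn=BusRd  M[L6]=0
step 3: P0: load  L3  ⟶  EIII  (L3)  txn=BusRd  M[L3]=10
step 4: P2: load  L3  ⟶  SISI  (L3)  txn=BusRd  M[L3]=10
step 5: P0: store L6 := 61  ⟶  MIII  (L6)  txn=BusRdX  M[L6]=0
step 6: P3: store L4 := 92  ⟶  IIIM  (L4)  txn=BusRdX  M[L4]=10
step 7: P3: load  L1  ⟶  IIIE  (L1)  txn=BusRd  M[L1]=50
step 8: P3: store L6 := 29  ⟶  IIIM  (L6)  txn=BusRdX+Flush  M[L6]=61
step 9: P3: load  L5  ⟶  IIIE  (L5)  txn=BusRd  M[L5]=40
step 10: P0: load  L7  ⟶  EIII  (L7)  txn=BusRd  M[L7]=40
step 11: P2: store L2 := 64  ⟶  IIMI  (L2)  txn=BusRdX  M[L2]=10
step 12: P0: store L6 := 18  ⟶  MIII  (L6)  txn=BusRdX+Flush  M[L6]=29
step 13: P3: store L2 := 61  ⟶  IIIM  (L2)  txn=BusRdX+Flush  M[L2]=64
step 14: P0: load  L1  ⟶  SIIS  (L1)  txn=BusRd  M[L1]=50
step 15: P0: load  L3  ⟶  SISI  (L3)  txn=∅  M[L3]=10
step 16: P0: store L5 := 34  ⟶  MIII  (L5)  txn=BusRdX  M[L5]=40
step 17: P3: load  L6  ⟶  OIIS  (L6)  txn=BusRd  M[L6]=29
step 18: P0: store L2 := 29  ⟶  MIII  (L2)  txn=BusRdX+Flush  M[L2]=61
step 19: P2: store L5 := 61  ⟶  IIMI  (L5)  txn=BusRdX+Flush  M[L5]=34

bus = BusRd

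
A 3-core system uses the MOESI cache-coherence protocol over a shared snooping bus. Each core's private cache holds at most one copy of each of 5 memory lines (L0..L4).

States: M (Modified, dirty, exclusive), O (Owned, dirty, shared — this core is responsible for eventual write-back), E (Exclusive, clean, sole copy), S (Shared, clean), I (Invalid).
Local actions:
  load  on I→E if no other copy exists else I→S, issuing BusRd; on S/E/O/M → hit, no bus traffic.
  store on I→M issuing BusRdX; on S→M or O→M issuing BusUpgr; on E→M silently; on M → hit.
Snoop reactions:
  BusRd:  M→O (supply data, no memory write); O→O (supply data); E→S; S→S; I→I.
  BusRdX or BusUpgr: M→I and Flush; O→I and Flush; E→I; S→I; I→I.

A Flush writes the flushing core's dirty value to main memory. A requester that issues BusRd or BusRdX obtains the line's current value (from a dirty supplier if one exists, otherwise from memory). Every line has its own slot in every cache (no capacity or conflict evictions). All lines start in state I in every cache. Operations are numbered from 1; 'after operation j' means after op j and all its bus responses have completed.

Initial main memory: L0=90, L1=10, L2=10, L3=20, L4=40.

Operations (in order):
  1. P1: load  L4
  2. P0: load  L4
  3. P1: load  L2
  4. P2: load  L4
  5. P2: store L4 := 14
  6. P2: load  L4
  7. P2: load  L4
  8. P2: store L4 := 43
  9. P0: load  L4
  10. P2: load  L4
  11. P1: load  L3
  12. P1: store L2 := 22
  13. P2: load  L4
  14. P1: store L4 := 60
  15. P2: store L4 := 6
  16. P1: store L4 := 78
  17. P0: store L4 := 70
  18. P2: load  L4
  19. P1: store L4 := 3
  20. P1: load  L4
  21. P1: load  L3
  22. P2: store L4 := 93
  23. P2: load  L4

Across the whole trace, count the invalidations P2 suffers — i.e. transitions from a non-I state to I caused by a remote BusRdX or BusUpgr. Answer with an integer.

invalidations = 3

1. P1: load  L4  bus=[BusRd]  L4: P0=I P1=E P2=I  mem[L4]=40
2. P0: load  L4  bus=[BusRd]  L4: P0=S P1=S P2=I  mem[L4]=40
3. P1: load  L2  bus=[BusRd]  L2: P0=I P1=E P2=I  mem[L2]=10
4. P2: load  L4  bus=[BusRd]  L4: P0=S P1=S P2=S  mem[L4]=40
5. P2: store L4 := 14  bus=[BusUpgr]  L4: P0=I P1=I P2=M  mem[L4]=40
6. P2: load  L4  bus=[-]  L4: P0=I P1=I P2=M  mem[L4]=40
7. P2: load  L4  bus=[-]  L4: P0=I P1=I P2=M  mem[L4]=40
8. P2: store L4 := 43  bus=[-]  L4: P0=I P1=I P2=M  mem[L4]=40
9. P0: load  L4  bus=[BusRd]  L4: P0=S P1=I P2=O  mem[L4]=40
10. P2: load  L4  bus=[-]  L4: P0=S P1=I P2=O  mem[L4]=40
11. P1: load  L3  bus=[BusRd]  L3: P0=I P1=E P2=I  mem[L3]=20
12. P1: store L2 := 22  bus=[-]  L2: P0=I P1=M P2=I  mem[L2]=10
13. P2: load  L4  bus=[-]  L4: P0=S P1=I P2=O  mem[L4]=40
14. P1: store L4 := 60  bus=[BusRdX,Flush]  L4: P0=I P1=M P2=I  mem[L4]=43
15. P2: store L4 := 6  bus=[BusRdX,Flush]  L4: P0=I P1=I P2=M  mem[L4]=60
16. P1: store L4 := 78  bus=[BusRdX,Flush]  L4: P0=I P1=M P2=I  mem[L4]=6
17. P0: store L4 := 70  bus=[BusRdX,Flush]  L4: P0=M P1=I P2=I  mem[L4]=78
18. P2: load  L4  bus=[BusRd]  L4: P0=O P1=I P2=S  mem[L4]=78
19. P1: store L4 := 3  bus=[BusRdX,Flush]  L4: P0=I P1=M P2=I  mem[L4]=70
20. P1: load  L4  bus=[-]  L4: P0=I P1=M P2=I  mem[L4]=70
21. P1: load  L3  bus=[-]  L3: P0=I P1=E P2=I  mem[L3]=20
22. P2: store L4 := 93  bus=[BusRdX,Flush]  L4: P0=I P1=I P2=M  mem[L4]=3
23. P2: load  L4  bus=[-]  L4: P0=I P1=I P2=M  mem[L4]=3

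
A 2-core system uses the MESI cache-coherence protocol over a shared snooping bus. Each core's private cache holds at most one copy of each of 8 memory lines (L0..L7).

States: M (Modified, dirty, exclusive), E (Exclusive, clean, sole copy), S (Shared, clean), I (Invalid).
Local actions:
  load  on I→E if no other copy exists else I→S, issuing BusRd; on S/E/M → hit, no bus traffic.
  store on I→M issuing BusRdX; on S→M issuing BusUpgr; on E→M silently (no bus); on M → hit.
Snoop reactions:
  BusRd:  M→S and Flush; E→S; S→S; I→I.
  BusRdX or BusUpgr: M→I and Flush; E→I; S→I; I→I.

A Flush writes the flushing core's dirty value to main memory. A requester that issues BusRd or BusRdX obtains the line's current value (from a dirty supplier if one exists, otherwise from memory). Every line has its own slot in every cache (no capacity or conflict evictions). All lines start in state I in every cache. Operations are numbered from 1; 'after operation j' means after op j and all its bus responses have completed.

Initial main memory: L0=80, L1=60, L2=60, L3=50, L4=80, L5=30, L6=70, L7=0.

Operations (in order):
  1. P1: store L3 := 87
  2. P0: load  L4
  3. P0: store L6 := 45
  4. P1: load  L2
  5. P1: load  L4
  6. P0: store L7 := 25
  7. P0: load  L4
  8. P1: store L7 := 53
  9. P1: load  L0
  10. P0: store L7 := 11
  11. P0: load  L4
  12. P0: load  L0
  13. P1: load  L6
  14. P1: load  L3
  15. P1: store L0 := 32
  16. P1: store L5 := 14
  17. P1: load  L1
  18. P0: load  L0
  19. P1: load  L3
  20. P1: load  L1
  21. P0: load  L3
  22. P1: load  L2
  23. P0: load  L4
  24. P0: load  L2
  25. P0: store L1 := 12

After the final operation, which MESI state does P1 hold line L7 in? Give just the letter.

state = I

  op1 P1: store L3 := 87 → I/M on L3; bus BusRdX; mem=50
  op2 P0: load  L4 → E/I on L4; bus BusRd; mem=80
  op3 P0: store L6 := 45 → M/I on L6; bus BusRdX; mem=70
  op4 P1: load  L2 → I/E on L2; bus BusRd; mem=60
  op5 P1: load  L4 → S/S on L4; bus BusRd; mem=80
  op6 P0: store L7 := 25 → M/I on L7; bus BusRdX; mem=0
  op7 P0: load  L4 → S/S on L4; bus (none); mem=80
  op8 P1: store L7 := 53 → I/M on L7; bus BusRdX Flush; mem=25
  op9 P1: load  L0 → I/E on L0; bus BusRd; mem=80
  op10 P0: store L7 := 11 → M/I on L7; bus BusRdX Flush; mem=53
  op11 P0: load  L4 → S/S on L4; bus (none); mem=80
  op12 P0: load  L0 → S/S on L0; bus BusRd; mem=80
  op13 P1: load  L6 → S/S on L6; bus BusRd Flush; mem=45
  op14 P1: load  L3 → I/M on L3; bus (none); mem=50
  op15 P1: store L0 := 32 → I/M on L0; bus BusUpgr; mem=80
  op16 P1: store L5 := 14 → I/M on L5; bus BusRdX; mem=30
  op17 P1: load  L1 → I/E on L1; bus BusRd; mem=60
  op18 P0: load  L0 → S/S on L0; bus BusRd Flush; mem=32
  op19 P1: load  L3 → I/M on L3; bus (none); mem=50
  op20 P1: load  L1 → I/E on L1; bus (none); mem=60
  op21 P0: load  L3 → S/S on L3; bus BusRd Flush; mem=87
  op22 P1: load  L2 → I/E on L2; bus (none); mem=60
  op23 P0: load  L4 → S/S on L4; bus (none); mem=80
  op24 P0: load  L2 → S/S on L2; bus BusRd; mem=60
  op25 P0: store L1 := 12 → M/I on L1; bus BusRdX; mem=60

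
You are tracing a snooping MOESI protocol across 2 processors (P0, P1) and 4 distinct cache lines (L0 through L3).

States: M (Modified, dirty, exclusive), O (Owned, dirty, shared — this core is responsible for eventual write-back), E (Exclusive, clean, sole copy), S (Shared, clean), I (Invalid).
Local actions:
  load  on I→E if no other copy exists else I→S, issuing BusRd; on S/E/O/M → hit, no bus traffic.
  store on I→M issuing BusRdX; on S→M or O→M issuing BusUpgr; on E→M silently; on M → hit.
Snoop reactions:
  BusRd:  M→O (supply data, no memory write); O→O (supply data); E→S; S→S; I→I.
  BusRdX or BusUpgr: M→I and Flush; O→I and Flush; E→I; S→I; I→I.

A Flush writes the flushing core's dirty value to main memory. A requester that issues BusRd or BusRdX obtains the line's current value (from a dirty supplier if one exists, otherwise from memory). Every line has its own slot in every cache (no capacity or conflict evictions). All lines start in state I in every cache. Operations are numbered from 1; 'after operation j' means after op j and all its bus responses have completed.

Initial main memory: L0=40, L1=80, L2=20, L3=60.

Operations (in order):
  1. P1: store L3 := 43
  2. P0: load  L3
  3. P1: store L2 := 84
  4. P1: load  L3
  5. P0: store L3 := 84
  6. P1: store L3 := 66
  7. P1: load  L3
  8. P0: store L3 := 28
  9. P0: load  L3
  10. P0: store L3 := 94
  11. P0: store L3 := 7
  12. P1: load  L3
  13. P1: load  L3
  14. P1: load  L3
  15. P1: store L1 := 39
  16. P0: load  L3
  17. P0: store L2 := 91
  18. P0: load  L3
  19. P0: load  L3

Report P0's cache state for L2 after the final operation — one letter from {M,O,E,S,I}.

[1] P1: store L3 := 43 | P0:I, P1:M(43) | bus: BusRdX
[2] P0: load  L3 | P0:S(43), P1:O(43) | bus: BusRd
[3] P1: store L2 := 84 | P0:I, P1:M(84) | bus: BusRdX
[4] P1: load  L3 | P0:S(43), P1:O(43) | bus: none
[5] P0: store L3 := 84 | P0:M(84), P1:I | bus: BusUpgr,Flush
[6] P1: store L3 := 66 | P0:I, P1:M(66) | bus: BusRdX,Flush
[7] P1: load  L3 | P0:I, P1:M(66) | bus: none
[8] P0: store L3 := 28 | P0:M(28), P1:I | bus: BusRdX,Flush
[9] P0: load  L3 | P0:M(28), P1:I | bus: none
[10] P0: store L3 := 94 | P0:M(94), P1:I | bus: none
[11] P0: store L3 := 7 | P0:M(7), P1:I | bus: none
[12] P1: load  L3 | P0:O(7), P1:S(7) | bus: BusRd
[13] P1: load  L3 | P0:O(7), P1:S(7) | bus: none
[14] P1: load  L3 | P0:O(7), P1:S(7) | bus: none
[15] P1: store L1 := 39 | P0:I, P1:M(39) | bus: BusRdX
[16] P0: load  L3 | P0:O(7), P1:S(7) | bus: none
[17] P0: store L2 := 91 | P0:M(91), P1:I | bus: BusRdX,Flush
[18] P0: load  L3 | P0:O(7), P1:S(7) | bus: none
[19] P0: load  L3 | P0:O(7), P1:S(7) | bus: none

state = M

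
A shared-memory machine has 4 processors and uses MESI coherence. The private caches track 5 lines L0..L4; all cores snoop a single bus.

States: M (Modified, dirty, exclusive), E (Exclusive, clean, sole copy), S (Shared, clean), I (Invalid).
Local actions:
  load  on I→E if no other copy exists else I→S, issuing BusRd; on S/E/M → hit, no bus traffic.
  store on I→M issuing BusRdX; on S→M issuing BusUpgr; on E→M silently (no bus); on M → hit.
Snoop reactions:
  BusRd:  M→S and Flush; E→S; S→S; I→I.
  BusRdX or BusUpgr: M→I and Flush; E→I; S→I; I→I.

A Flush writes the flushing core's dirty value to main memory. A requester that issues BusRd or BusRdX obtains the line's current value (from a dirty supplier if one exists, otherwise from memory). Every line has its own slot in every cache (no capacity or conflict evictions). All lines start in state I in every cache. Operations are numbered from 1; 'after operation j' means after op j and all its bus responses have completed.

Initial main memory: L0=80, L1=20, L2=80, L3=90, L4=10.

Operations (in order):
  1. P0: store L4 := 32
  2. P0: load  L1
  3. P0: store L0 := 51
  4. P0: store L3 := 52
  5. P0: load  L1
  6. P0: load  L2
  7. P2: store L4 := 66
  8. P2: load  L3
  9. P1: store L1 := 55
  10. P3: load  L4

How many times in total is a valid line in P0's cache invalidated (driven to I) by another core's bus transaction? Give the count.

invalidations = 2

  op1 P0: store L4 := 32 → M/I/I/I on L4; bus BusRdX; mem=10
  op2 P0: load  L1 → E/I/I/I on L1; bus BusRd; mem=20
  op3 P0: store L0 := 51 → M/I/I/I on L0; bus BusRdX; mem=80
  op4 P0: store L3 := 52 → M/I/I/I on L3; bus BusRdX; mem=90
  op5 P0: load  L1 → E/I/I/I on L1; bus (none); mem=20
  op6 P0: load  L2 → E/I/I/I on L2; bus BusRd; mem=80
  op7 P2: store L4 := 66 → I/I/M/I on L4; bus BusRdX Flush; mem=32
  op8 P2: load  L3 → S/I/S/I on L3; bus BusRd Flush; mem=52
  op9 P1: store L1 := 55 → I/M/I/I on L1; bus BusRdX; mem=20
  op10 P3: load  L4 → I/I/S/S on L4; bus BusRd Flush; mem=66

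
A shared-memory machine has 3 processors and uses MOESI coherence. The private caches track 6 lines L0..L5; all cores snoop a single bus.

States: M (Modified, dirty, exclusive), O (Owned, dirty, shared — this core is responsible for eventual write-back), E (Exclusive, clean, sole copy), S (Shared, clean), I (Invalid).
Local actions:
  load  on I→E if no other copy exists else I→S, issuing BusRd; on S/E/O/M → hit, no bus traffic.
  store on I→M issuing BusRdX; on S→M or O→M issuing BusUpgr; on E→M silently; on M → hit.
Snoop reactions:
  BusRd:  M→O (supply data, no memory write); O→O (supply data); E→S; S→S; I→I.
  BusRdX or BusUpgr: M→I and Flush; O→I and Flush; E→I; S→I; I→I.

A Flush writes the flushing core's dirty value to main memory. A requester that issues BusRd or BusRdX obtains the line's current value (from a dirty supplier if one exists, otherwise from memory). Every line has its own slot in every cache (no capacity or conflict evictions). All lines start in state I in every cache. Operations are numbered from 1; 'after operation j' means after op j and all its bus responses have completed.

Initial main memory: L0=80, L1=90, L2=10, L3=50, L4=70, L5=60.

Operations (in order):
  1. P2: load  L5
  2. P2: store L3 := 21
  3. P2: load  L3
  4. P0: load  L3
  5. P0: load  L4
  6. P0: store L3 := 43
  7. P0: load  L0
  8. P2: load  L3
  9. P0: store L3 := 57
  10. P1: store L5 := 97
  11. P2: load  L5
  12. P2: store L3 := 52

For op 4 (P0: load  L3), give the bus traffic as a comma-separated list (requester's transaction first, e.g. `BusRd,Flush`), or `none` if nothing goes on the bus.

[1] P2: load  L5 | P0:I, P1:I, P2:E(60) | bus: BusRd
[2] P2: store L3 := 21 | P0:I, P1:I, P2:M(21) | bus: BusRdX
[3] P2: load  L3 | P0:I, P1:I, P2:M(21) | bus: none
[4] P0: load  L3 | P0:S(21), P1:I, P2:O(21) | bus: BusRd
[5] P0: load  L4 | P0:E(70), P1:I, P2:I | bus: BusRd
[6] P0: store L3 := 43 | P0:M(43), P1:I, P2:I | bus: BusUpgr,Flush
[7] P0: load  L0 | P0:E(80), P1:I, P2:I | bus: BusRd
[8] P2: load  L3 | P0:O(43), P1:I, P2:S(43) | bus: BusRd
[9] P0: store L3 := 57 | P0:M(57), P1:I, P2:I | bus: BusUpgr
[10] P1: store L5 := 97 | P0:I, P1:M(97), P2:I | bus: BusRdX
[11] P2: load  L5 | P0:I, P1:O(97), P2:S(97) | bus: BusRd
[12] P2: store L3 := 52 | P0:I, P1:I, P2:M(52) | bus: BusRdX,Flush

bus = BusRd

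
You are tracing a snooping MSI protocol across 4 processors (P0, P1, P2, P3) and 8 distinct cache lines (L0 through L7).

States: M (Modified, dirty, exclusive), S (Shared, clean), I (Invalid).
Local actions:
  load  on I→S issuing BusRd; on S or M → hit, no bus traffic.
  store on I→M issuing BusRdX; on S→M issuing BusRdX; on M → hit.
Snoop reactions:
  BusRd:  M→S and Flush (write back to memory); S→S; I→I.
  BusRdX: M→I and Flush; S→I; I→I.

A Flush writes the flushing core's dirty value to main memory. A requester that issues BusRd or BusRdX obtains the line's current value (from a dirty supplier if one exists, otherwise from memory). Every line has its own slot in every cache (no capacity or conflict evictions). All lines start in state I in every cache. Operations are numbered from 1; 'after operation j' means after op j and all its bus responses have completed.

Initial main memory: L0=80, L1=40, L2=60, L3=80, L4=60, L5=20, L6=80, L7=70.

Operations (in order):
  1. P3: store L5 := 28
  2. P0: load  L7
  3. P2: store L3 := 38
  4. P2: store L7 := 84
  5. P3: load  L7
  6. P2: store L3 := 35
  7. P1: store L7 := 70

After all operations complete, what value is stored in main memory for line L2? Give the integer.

memory[L2] = 60

1. P3: store L5 := 28  bus=[BusRdX]  L5: P0=I P1=I P2=I P3=M  mem[L5]=20
2. P0: load  L7  bus=[BusRd]  L7: P0=S P1=I P2=I P3=I  mem[L7]=70
3. P2: store L3 := 38  bus=[BusRdX]  L3: P0=I P1=I P2=M P3=I  mem[L3]=80
4. P2: store L7 := 84  bus=[BusRdX]  L7: P0=I P1=I P2=M P3=I  mem[L7]=70
5. P3: load  L7  bus=[BusRd,Flush]  L7: P0=I P1=I P2=S P3=S  mem[L7]=84
6. P2: store L3 := 35  bus=[-]  L3: P0=I P1=I P2=M P3=I  mem[L3]=80
7. P1: store L7 := 70  bus=[BusRdX]  L7: P0=I P1=M P2=I P3=I  mem[L7]=84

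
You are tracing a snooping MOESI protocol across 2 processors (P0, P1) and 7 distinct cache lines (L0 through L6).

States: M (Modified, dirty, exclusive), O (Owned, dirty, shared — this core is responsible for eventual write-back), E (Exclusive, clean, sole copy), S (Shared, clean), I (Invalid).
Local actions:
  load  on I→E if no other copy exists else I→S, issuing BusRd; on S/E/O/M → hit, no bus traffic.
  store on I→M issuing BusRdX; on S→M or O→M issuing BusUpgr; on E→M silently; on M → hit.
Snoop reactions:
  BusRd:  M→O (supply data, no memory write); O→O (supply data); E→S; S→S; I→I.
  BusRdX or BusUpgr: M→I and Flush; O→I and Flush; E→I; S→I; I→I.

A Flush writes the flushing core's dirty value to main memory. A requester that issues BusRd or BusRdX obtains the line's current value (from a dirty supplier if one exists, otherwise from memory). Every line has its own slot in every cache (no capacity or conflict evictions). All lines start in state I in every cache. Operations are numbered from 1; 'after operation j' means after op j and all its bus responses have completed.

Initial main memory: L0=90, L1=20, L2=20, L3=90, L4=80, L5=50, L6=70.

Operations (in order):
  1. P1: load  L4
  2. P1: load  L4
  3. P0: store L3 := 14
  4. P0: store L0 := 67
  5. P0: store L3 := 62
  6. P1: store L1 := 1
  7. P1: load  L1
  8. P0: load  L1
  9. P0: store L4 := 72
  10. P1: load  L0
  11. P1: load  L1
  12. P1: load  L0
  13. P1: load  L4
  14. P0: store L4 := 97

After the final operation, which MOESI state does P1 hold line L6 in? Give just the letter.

state = I

1. P1: load  L4  bus=[BusRd]  L4: P0=I P1=E  mem[L4]=80
2. P1: load  L4  bus=[-]  L4: P0=I P1=E  mem[L4]=80
3. P0: store L3 := 14  bus=[BusRdX]  L3: P0=M P1=I  mem[L3]=90
4. P0: store L0 := 67  bus=[BusRdX]  L0: P0=M P1=I  mem[L0]=90
5. P0: store L3 := 62  bus=[-]  L3: P0=M P1=I  mem[L3]=90
6. P1: store L1 := 1  bus=[BusRdX]  L1: P0=I P1=M  mem[L1]=20
7. P1: load  L1  bus=[-]  L1: P0=I P1=M  mem[L1]=20
8. P0: load  L1  bus=[BusRd]  L1: P0=S P1=O  mem[L1]=20
9. P0: store L4 := 72  bus=[BusRdX]  L4: P0=M P1=I  mem[L4]=80
10. P1: load  L0  bus=[BusRd]  L0: P0=O P1=S  mem[L0]=90
11. P1: load  L1  bus=[-]  L1: P0=S P1=O  mem[L1]=20
12. P1: load  L0  bus=[-]  L0: P0=O P1=S  mem[L0]=90
13. P1: load  L4  bus=[BusRd]  L4: P0=O P1=S  mem[L4]=80
14. P0: store L4 := 97  bus=[BusUpgr]  L4: P0=M P1=I  mem[L4]=80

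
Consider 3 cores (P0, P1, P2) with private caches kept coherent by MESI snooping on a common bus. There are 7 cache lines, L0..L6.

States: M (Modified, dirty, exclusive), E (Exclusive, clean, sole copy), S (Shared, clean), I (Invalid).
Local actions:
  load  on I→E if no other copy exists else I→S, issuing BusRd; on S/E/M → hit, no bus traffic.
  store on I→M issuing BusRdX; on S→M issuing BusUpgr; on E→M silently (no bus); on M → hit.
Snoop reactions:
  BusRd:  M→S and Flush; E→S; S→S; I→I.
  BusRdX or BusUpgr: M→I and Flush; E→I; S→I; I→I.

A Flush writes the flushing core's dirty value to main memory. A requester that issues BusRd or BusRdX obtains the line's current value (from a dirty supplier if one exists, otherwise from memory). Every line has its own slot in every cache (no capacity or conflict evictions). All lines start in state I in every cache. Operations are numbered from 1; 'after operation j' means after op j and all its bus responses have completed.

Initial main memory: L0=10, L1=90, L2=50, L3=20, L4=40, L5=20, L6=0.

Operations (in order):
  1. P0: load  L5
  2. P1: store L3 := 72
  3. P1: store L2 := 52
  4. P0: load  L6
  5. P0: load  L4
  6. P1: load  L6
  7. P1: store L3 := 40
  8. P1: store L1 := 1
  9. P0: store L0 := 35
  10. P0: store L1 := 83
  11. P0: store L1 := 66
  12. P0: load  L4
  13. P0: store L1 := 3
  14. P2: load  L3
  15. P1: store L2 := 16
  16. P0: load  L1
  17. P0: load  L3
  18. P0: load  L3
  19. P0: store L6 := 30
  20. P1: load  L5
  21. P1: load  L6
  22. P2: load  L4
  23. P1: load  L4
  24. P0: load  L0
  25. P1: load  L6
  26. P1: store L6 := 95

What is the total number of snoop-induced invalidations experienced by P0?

invalidations = 1

  op1 P0: load  L5 → E/I/I on L5; bus BusRd; mem=20
  op2 P1: store L3 := 72 → I/M/I on L3; bus BusRdX; mem=20
  op3 P1: store L2 := 52 → I/M/I on L2; bus BusRdX; mem=50
  op4 P0: load  L6 → E/I/I on L6; bus BusRd; mem=0
  op5 P0: load  L4 → E/I/I on L4; bus BusRd; mem=40
  op6 P1: load  L6 → S/S/I on L6; bus BusRd; mem=0
  op7 P1: store L3 := 40 → I/M/I on L3; bus (none); mem=20
  op8 P1: store L1 := 1 → I/M/I on L1; bus BusRdX; mem=90
  op9 P0: store L0 := 35 → M/I/I on L0; bus BusRdX; mem=10
  op10 P0: store L1 := 83 → M/I/I on L1; bus BusRdX Flush; mem=1
  op11 P0: store L1 := 66 → M/I/I on L1; bus (none); mem=1
  op12 P0: load  L4 → E/I/I on L4; bus (none); mem=40
  op13 P0: store L1 := 3 → M/I/I on L1; bus (none); mem=1
  op14 P2: load  L3 → I/S/S on L3; bus BusRd Flush; mem=40
  op15 P1: store L2 := 16 → I/M/I on L2; bus (none); mem=50
  op16 P0: load  L1 → M/I/I on L1; bus (none); mem=1
  op17 P0: load  L3 → S/S/S on L3; bus BusRd; mem=40
  op18 P0: load  L3 → S/S/S on L3; bus (none); mem=40
  op19 P0: store L6 := 30 → M/I/I on L6; bus BusUpgr; mem=0
  op20 P1: load  L5 → S/S/I on L5; bus BusRd; mem=20
  op21 P1: load  L6 → S/S/I on L6; bus BusRd Flush; mem=30
  op22 P2: load  L4 → S/I/S on L4; bus BusRd; mem=40
  op23 P1: load  L4 → S/S/S on L4; bus BusRd; mem=40
  op24 P0: load  L0 → M/I/I on L0; bus (none); mem=10
  op25 P1: load  L6 → S/S/I on L6; bus (none); mem=30
  op26 P1: store L6 := 95 → I/M/I on L6; bus BusUpgr; mem=30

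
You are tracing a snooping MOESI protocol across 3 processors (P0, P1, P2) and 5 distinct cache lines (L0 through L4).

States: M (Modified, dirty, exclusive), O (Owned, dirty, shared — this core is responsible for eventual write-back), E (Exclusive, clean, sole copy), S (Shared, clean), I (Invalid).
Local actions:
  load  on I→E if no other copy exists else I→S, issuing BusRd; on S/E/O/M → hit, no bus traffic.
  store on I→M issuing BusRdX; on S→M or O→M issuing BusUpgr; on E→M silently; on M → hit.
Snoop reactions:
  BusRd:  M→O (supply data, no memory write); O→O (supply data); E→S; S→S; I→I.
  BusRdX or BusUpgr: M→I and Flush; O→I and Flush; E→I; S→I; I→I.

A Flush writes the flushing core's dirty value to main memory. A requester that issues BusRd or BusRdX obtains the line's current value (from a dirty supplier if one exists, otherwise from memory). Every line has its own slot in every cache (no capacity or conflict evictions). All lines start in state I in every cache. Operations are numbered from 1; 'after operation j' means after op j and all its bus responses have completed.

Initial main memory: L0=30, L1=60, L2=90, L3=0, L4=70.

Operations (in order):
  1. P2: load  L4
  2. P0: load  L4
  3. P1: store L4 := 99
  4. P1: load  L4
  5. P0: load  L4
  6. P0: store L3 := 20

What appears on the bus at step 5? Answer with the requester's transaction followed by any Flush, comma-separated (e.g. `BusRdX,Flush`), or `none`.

bus = BusRd

1. P2: load  L4  bus=[BusRd]  L4: P0=I P1=I P2=E  mem[L4]=70
2. P0: load  L4  bus=[BusRd]  L4: P0=S P1=I P2=S  mem[L4]=70
3. P1: store L4 := 99  bus=[BusRdX]  L4: P0=I P1=M P2=I  mem[L4]=70
4. P1: load  L4  bus=[-]  L4: P0=I P1=M P2=I  mem[L4]=70
5. P0: load  L4  bus=[BusRd]  L4: P0=S P1=O P2=I  mem[L4]=70
6. P0: store L3 := 20  bus=[BusRdX]  L3: P0=M P1=I P2=I  mem[L3]=0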